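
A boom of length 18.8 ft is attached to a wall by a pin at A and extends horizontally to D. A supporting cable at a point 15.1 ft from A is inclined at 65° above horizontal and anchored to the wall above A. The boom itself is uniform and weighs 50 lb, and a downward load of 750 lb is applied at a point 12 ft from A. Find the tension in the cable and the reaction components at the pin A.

T = 692.0 lb, A_x = 292.4 lb, A_y = 172.8 lb

ΣM about A: T·sin65°·15.1 − 50·9.4 − 750·12 = 0 → T = 9470/(15.1·0.906308) = 691.986 ≈ 692.0 lb.
ΣF_x = 0: A_x − T·cos65° = 0 → A_x = 691.986 × 0.422618 = 292.4 lb.
ΣF_y = 0: A_y + T·sin65° − 50 − 750 = 0 → A_y = 800 − 691.986 × 0.906308 = 172.8 lb.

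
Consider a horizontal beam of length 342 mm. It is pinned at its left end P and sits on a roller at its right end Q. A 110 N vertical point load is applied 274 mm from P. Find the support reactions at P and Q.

ΣM about P: Q_y·342 − 110·274 = 0 → Q_y = 30140/342 = 88.1287 ≈ 88.13 N.
ΣF_y = 0: P_y + 88.1287 − 110 = 0 → P_y = 21.87 N.
ΣF_x = 0: no horizontal applied forces, so P_x = 0.

P_x = 0, P_y = 21.87 N, Q_y = 88.13 N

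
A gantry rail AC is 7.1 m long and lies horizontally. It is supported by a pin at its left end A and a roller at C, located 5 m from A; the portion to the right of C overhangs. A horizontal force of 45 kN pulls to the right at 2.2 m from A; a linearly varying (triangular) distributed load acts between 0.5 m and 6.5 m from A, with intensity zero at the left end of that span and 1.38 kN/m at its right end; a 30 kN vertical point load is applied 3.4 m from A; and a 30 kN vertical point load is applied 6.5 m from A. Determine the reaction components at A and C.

Resultant of the triangular load: ½ × 1.38 × 6 = 4.14 kN, acting at 4.5 m from A (one-third of the span from the peak).
Moments about A: C_y·5 − (½·1.38·6)·4.5 − 30·3.4 − 30·6.5 = 0 → C_y = 315.63/5 = 63.126 ≈ 63.13 kN.
ΣF_y = 0: A_y + 63.126 − ½·1.38·6 − 30 − 30 = 0 → A_y = 1.014 kN.
ΣF_x = 0: A_x + 45 = 0 → A_x = -45.00 kN.

A_x = -45.00 kN, A_y = 1.014 kN, C_y = 63.13 kN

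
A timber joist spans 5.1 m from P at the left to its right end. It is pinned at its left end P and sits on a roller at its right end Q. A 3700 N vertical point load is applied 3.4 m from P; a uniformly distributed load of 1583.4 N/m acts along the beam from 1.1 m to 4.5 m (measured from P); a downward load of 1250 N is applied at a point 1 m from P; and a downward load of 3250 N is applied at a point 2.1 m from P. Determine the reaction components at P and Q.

P_x = 0, P_y = 6578 N, Q_y = 7006 N

Resultant of the distributed load: 1583.4 × 3.4 = 5383.56 N at 2.8 m from P.
ΣM about P: Q_y·5.1 − 3700·3.4 − (1583.4·3.4)·2.8 − 1250·1 − 3250·2.1 = 0 → Q_y = 35728.968/5.1 = 7005.68 ≈ 7006 N.
ΣF_y = 0: P_y + 7005.68 − 3700 − 1583.4·3.4 − 1250 − 3250 = 0 → P_y = 6578 N.
ΣF_x = 0: no horizontal applied forces, so P_x = 0.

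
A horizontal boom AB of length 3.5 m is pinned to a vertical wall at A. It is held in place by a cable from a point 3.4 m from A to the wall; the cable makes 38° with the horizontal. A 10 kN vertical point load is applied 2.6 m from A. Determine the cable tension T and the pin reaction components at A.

ΣM about A: T·sin38°·3.4 − 10·2.6 = 0 → T = 26/(3.4·0.615661) = 12.4209 ≈ 12.42 kN.
ΣF_x = 0: A_x − T·cos38° = 0 → A_x = 12.4209 × 0.788011 = 9.788 kN.
ΣF_y = 0: A_y + T·sin38° − 10 = 0 → A_y = 10 − 12.4209 × 0.615661 = 2.353 kN.

T = 12.42 kN, A_x = 9.788 kN, A_y = 2.353 kN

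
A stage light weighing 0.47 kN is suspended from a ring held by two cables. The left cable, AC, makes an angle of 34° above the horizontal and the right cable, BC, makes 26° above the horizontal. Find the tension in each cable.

ΣF_x = 0: −T_AC·cos34° + T_BC·cos26° = 0 → T_BC = 0.922389·T_AC.
ΣF_y = 0: T_AC·sin34° + T_BC·sin26° = 0.47.
Substitute: T_AC·(0.559193 + 0.922389·0.438371) = 0.47 → T_AC = 0.487784 ≈ 0.4878 kN.
Then T_BC = 0.922389 × 0.487784 = 0.4499 kN.

T_AC = 0.4878 kN, T_BC = 0.4499 kN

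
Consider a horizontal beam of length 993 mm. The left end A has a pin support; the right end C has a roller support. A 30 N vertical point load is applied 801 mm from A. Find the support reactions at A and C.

ΣM about A: C_y·993 − 30·801 = 0 → C_y = 24030/993 = 24.1994 ≈ 24.20 N.
ΣF_y = 0: A_y + 24.1994 − 30 = 0 → A_y = 5.801 N.
ΣF_x = 0: no horizontal applied forces, so A_x = 0.

A_x = 0, A_y = 5.801 N, C_y = 24.20 N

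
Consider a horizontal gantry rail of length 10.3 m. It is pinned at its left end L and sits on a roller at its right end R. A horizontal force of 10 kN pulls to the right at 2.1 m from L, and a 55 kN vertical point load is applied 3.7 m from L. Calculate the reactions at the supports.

L_x = -10.00 kN, L_y = 35.24 kN, R_y = 19.76 kN

Moments about L: R_y·10.3 − 55·3.7 = 0 → R_y = 203.5/10.3 = 19.7573 ≈ 19.76 kN.
ΣF_y = 0: L_y + 19.7573 − 55 = 0 → L_y = 35.24 kN.
ΣF_x = 0: L_x + 10 = 0 → L_x = -10.00 kN.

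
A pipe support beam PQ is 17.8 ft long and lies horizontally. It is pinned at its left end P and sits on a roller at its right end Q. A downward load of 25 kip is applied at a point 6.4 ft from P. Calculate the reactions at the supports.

ΣM about P: Q_y·17.8 − 25·6.4 = 0 → Q_y = 160/17.8 = 8.98876 ≈ 8.989 kip.
ΣF_y = 0: P_y + 8.98876 − 25 = 0 → P_y = 16.01 kip.
ΣF_x = 0: no horizontal applied forces, so P_x = 0.

P_x = 0, P_y = 16.01 kip, Q_y = 8.989 kip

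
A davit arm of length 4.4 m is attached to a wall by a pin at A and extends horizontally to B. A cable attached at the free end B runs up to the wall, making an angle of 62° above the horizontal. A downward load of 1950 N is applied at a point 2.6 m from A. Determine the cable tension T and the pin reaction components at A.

T = 1305 N, A_x = 612.7 N, A_y = 797.7 N

ΣM about A: T·sin62°·4.4 − 1950·2.6 = 0 → T = 5070/(4.4·0.882948) = 1305.03 ≈ 1305 N.
ΣF_x = 0: A_x − T·cos62° = 0 → A_x = 1305.03 × 0.469472 = 612.7 N.
ΣF_y = 0: A_y + T·sin62° − 1950 = 0 → A_y = 1950 − 1305.03 × 0.882948 = 797.7 N.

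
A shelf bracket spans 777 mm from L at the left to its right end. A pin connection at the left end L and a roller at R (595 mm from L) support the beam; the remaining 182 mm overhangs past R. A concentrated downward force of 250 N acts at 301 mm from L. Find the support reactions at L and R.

L_x = 0, L_y = 123.5 N, R_y = 126.5 N

Taking moments about L: R_y·595 − 250·301 = 0 → R_y = 75250/595 = 126.471 ≈ 126.5 N.
ΣF_y = 0: L_y + 126.471 − 250 = 0 → L_y = 123.5 N.
ΣF_x = 0: no horizontal applied forces, so L_x = 0.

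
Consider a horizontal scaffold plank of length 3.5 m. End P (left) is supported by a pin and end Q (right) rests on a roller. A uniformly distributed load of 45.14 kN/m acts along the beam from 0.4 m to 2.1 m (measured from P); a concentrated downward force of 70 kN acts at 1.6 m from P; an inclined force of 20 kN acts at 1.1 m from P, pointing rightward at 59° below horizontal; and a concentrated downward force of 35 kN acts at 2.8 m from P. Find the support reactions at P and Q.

P_x = -10.30 kN, P_y = 106.1 kN, Q_y = 92.79 kN

Resultant of the distributed load: 45.14 × 1.7 = 76.738 kN at 1.25 m from P.
Moments about P: Q_y·3.5 − (45.14·1.7)·1.25 − 70·1.6 − 20·sin59°·1.1 − 35·2.8 = 0 → Q_y = 324.78/3.5 = 92.7943 ≈ 92.79 kN.
ΣF_y = 0: P_y + 92.7943 − 45.14·1.7 − 70 − 20·sin59° − 35 = 0 → P_y = 106.1 kN.
ΣF_x = 0: P_x + 20·cos59° = 0 → P_x = -10.30 kN.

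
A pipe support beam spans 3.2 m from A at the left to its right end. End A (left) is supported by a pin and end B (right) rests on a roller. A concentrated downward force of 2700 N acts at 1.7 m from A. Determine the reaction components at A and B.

A_x = 0, A_y = 1266 N, B_y = 1434 N

Moments about A: B_y·3.2 − 2700·1.7 = 0 → B_y = 4590/3.2 = 1434.38 ≈ 1434 N.
ΣF_y = 0: A_y + 1434.38 − 2700 = 0 → A_y = 1266 N.
ΣF_x = 0: no horizontal applied forces, so A_x = 0.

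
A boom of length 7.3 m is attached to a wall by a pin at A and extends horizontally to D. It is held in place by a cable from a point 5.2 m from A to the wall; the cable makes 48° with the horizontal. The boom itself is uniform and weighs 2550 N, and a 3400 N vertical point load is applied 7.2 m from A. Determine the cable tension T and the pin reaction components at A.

T = 8743 N, A_x = 5850 N, A_y = -547.6 N

ΣM about A: T·sin48°·5.2 − 2550·3.65 − 3400·7.2 = 0 → T = 33787.5/(5.2·0.743145) = 8743.38 ≈ 8743 N.
ΣF_x = 0: A_x − T·cos48° = 0 → A_x = 8743.38 × 0.669131 = 5850 N.
ΣF_y = 0: A_y + T·sin48° − 2550 − 3400 = 0 → A_y = 5950 − 8743.38 × 0.743145 = -547.6 N.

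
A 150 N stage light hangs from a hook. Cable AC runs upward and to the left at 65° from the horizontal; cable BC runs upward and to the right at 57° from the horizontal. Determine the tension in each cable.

ΣF_x = 0: −T_AC·cos65° + T_BC·cos57° = 0 → T_BC = 0.77596·T_AC.
ΣF_y = 0: T_AC·sin65° + T_BC·sin57° = 150.
Substitute: T_AC·(0.906308 + 0.77596·0.838671) = 150 → T_AC = 96.334 ≈ 96.33 N.
Then T_BC = 0.77596 × 96.334 = 74.75 N.

T_AC = 96.33 N, T_BC = 74.75 N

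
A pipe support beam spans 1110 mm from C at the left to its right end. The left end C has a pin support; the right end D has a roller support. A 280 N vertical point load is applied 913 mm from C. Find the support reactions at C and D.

C_x = 0, C_y = 49.69 N, D_y = 230.3 N

ΣM about C: D_y·1110 − 280·913 = 0 → D_y = 255640/1110 = 230.306 ≈ 230.3 N.
ΣF_y = 0: C_y + 230.306 − 280 = 0 → C_y = 49.69 N.
ΣF_x = 0: no horizontal applied forces, so C_x = 0.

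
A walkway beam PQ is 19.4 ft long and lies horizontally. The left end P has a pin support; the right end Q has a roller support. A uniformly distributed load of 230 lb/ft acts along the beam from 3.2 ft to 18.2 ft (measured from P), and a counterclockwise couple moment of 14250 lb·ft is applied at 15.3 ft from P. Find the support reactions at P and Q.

Resultant of the distributed load: 230 × 15 = 3450 lb at 10.7 ft from P.
Taking moments about P: Q_y·19.4 − (230·15)·10.7 + 14250 = 0 → Q_y = 22665/19.4 = 1168.3 ≈ 1168 lb.
ΣF_y = 0: P_y + 1168.3 − 230·15 = 0 → P_y = 2282 lb.
ΣF_x = 0: no horizontal applied forces, so P_x = 0.

P_x = 0, P_y = 2282 lb, Q_y = 1168 lb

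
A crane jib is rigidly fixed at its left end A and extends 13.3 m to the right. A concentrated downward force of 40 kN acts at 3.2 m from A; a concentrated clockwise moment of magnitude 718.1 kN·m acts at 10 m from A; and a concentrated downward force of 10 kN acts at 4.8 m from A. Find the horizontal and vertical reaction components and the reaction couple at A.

A_x = 0, A_y = 50.00 kN, M_A = 894.1 kN·m

ΣF_x = 0: A_x = 0.
ΣF_y = 0: A_y − 40 − 10 = 0 → A_y = 50.00 kN.
ΣM about A: M_A − 40·3.2 − 718.1 − 10·4.8 = 0 → M_A = 894.1 kN·m.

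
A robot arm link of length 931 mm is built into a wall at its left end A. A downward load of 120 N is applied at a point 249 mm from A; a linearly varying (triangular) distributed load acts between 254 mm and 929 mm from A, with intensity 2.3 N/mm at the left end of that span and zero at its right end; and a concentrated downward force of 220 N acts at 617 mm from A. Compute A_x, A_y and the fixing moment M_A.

Resultant of the triangular load: ½ × 2.3 × 675 = 776.25 N, acting at 479 mm from A (one-third of the span from the peak).
ΣF_x = 0: A_x = 0.
ΣF_y = 0: A_y − 120 − ½·2.3·675 − 220 = 0 → A_y = 1116 N.
ΣM about A: M_A − 120·249 − (½·2.3·675)·479 − 220·617 = 0 → M_A = 537400 N·mm.

A_x = 0, A_y = 1116 N, M_A = 537400 N·mm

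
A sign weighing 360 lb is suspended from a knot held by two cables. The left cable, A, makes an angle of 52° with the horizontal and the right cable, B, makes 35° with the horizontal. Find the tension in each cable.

ΣF_x = 0: −T_A·cos52° + T_B·cos35° = 0 → T_B = 0.751584·T_A.
ΣF_y = 0: T_A·sin52° + T_B·sin35° = 360.
Substitute: T_A·(0.788011 + 0.751584·0.573576) = 360 → T_A = 295.299 ≈ 295.3 lb.
Then T_B = 0.751584 × 295.299 = 221.9 lb.

T_A = 295.3 lb, T_B = 221.9 lb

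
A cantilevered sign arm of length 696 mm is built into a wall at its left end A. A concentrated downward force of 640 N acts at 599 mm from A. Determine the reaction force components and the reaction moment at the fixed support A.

ΣF_x = 0: A_x = 0.
ΣF_y = 0: A_y − 640 = 0 → A_y = 640.0 N.
ΣM about A: M_A − 640·599 = 0 → M_A = 383400 N·mm.

A_x = 0, A_y = 640.0 N, M_A = 383400 N·mm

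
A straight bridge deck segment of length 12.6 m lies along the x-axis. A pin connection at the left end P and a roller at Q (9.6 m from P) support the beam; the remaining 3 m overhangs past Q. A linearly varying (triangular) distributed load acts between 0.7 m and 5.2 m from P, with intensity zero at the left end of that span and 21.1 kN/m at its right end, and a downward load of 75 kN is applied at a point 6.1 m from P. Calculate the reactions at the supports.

P_x = 0, P_y = 56.52 kN, Q_y = 65.95 kN

Resultant of the triangular load: ½ × 21.1 × 4.5 = 47.475 kN, acting at 3.7 m from P (one-third of the span from the peak).
ΣM about P: Q_y·9.6 − (½·21.1·4.5)·3.7 − 75·6.1 = 0 → Q_y = 633.1575/9.6 = 65.9539 ≈ 65.95 kN.
ΣF_y = 0: P_y + 65.9539 − ½·21.1·4.5 − 75 = 0 → P_y = 56.52 kN.
ΣF_x = 0: no horizontal applied forces, so P_x = 0.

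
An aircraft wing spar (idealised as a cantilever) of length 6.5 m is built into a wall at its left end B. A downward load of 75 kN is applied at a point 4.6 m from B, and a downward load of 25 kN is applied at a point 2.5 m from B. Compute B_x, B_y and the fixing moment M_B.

B_x = 0, B_y = 100.0 kN, M_B = 407.5 kN·m

ΣF_x = 0: B_x = 0.
ΣF_y = 0: B_y − 75 − 25 = 0 → B_y = 100.0 kN.
ΣM about B: M_B − 75·4.6 − 25·2.5 = 0 → M_B = 407.5 kN·m.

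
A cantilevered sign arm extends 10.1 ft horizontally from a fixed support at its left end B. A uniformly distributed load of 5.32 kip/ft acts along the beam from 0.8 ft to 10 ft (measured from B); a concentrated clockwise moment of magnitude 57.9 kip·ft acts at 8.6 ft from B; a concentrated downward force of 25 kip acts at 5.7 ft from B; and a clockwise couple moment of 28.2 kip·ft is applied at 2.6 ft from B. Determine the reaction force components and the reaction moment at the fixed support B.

B_x = 0, B_y = 73.94 kip, M_B = 492.9 kip·ft

Resultant of the distributed load: 5.32 × 9.2 = 48.944 kip at 5.4 ft from B.
ΣF_x = 0: B_x = 0.
ΣF_y = 0: B_y − 5.32·9.2 − 25 = 0 → B_y = 73.94 kip.
ΣM about B: M_B − (5.32·9.2)·5.4 − 57.9 − 25·5.7 − 28.2 = 0 → M_B = 492.9 kip·ft.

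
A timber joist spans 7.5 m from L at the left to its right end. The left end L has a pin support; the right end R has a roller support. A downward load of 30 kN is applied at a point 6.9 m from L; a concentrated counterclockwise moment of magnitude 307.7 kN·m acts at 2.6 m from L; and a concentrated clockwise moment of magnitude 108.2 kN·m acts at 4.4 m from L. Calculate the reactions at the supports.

ΣM about L: R_y·7.5 − 30·6.9 + 307.7 − 108.2 = 0 → R_y = 7.5/7.5 = 1.000 kN.
ΣF_y = 0: L_y + 1 − 30 = 0 → L_y = 29.00 kN.
ΣF_x = 0: no horizontal applied forces, so L_x = 0.

L_x = 0, L_y = 29.00 kN, R_y = 1.000 kN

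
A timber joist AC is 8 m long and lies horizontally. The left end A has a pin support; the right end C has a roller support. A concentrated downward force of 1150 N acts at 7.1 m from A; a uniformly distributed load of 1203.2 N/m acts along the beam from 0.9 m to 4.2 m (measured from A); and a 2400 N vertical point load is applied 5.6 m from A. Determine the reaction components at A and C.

A_x = 0, A_y = 3554 N, C_y = 3966 N

Resultant of the distributed load: 1203.2 × 3.3 = 3970.56 N at 2.55 m from A.
Moments about A: C_y·8 − 1150·7.1 − (1203.2·3.3)·2.55 − 2400·5.6 = 0 → C_y = 31729.928/8 = 3966.24 ≈ 3966 N.
ΣF_y = 0: A_y + 3966.24 − 1150 − 1203.2·3.3 − 2400 = 0 → A_y = 3554 N.
ΣF_x = 0: no horizontal applied forces, so A_x = 0.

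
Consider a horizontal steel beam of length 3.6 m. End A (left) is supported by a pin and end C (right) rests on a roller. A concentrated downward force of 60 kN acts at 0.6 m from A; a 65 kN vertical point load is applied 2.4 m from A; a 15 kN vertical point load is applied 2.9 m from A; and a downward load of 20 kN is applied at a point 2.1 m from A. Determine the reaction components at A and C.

A_x = 0, A_y = 82.92 kN, C_y = 77.08 kN

Moments about A: C_y·3.6 − 60·0.6 − 65·2.4 − 15·2.9 − 20·2.1 = 0 → C_y = 277.5/3.6 = 77.0833 ≈ 77.08 kN.
ΣF_y = 0: A_y + 77.0833 − 60 − 65 − 15 − 20 = 0 → A_y = 82.92 kN.
ΣF_x = 0: no horizontal applied forces, so A_x = 0.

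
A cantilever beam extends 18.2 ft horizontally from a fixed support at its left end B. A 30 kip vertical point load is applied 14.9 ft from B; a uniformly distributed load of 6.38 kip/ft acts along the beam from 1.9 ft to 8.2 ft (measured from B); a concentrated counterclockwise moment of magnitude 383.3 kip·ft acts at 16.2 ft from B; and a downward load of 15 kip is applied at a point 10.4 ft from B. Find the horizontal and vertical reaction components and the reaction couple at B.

B_x = 0, B_y = 85.19 kip, M_B = 422.7 kip·ft

Resultant of the distributed load: 6.38 × 6.3 = 40.194 kip at 5.05 ft from B.
ΣF_x = 0: B_x = 0.
ΣF_y = 0: B_y − 30 − 6.38·6.3 − 15 = 0 → B_y = 85.19 kip.
ΣM about B: M_B − 30·14.9 − (6.38·6.3)·5.05 + 383.3 − 15·10.4 = 0 → M_B = 422.7 kip·ft.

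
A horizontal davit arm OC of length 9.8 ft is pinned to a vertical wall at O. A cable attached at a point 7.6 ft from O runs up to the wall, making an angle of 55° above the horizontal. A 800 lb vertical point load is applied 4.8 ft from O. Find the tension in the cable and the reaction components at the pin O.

ΣM about O: T·sin55°·7.6 − 800·4.8 = 0 → T = 3840/(7.6·0.819152) = 616.812 ≈ 616.8 lb.
ΣF_x = 0: O_x − T·cos55° = 0 → O_x = 616.812 × 0.573576 = 353.8 lb.
ΣF_y = 0: O_y + T·sin55° − 800 = 0 → O_y = 800 − 616.812 × 0.819152 = 294.7 lb.

T = 616.8 lb, O_x = 353.8 lb, O_y = 294.7 lb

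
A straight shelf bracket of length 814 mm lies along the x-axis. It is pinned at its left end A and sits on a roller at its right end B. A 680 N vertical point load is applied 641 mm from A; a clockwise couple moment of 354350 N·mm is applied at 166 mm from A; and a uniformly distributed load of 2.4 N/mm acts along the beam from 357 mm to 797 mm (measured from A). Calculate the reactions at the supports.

A_x = 0, A_y = 16.66 N, B_y = 1719 N

Resultant of the distributed load: 2.4 × 440 = 1056 N at 577 mm from A.
Taking moments about A: B_y·814 − 680·641 − 354350 − (2.4·440)·577 = 0 → B_y = 1399542/814 = 1719.34 ≈ 1719 N.
ΣF_y = 0: A_y + 1719.34 − 680 − 2.4·440 = 0 → A_y = 16.66 N.
ΣF_x = 0: no horizontal applied forces, so A_x = 0.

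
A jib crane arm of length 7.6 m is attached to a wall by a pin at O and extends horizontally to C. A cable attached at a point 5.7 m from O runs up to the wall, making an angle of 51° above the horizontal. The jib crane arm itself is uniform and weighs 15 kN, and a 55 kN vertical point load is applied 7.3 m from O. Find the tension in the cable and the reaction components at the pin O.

ΣM about O: T·sin51°·5.7 − 15·3.8 − 55·7.3 = 0 → T = 458.5/(5.7·0.777146) = 103.505 ≈ 103.5 kN.
ΣF_x = 0: O_x − T·cos51° = 0 → O_x = 103.505 × 0.62932 = 65.14 kN.
ΣF_y = 0: O_y + T·sin51° − 15 − 55 = 0 → O_y = 70 − 103.505 × 0.777146 = -10.44 kN.

T = 103.5 kN, O_x = 65.14 kN, O_y = -10.44 kN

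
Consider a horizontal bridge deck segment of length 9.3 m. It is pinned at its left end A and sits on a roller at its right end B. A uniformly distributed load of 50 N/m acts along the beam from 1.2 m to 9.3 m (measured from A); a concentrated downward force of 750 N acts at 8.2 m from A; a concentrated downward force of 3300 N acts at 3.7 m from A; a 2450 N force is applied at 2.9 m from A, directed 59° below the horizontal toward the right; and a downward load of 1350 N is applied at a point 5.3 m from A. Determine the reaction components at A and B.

A_x = -1262 N, A_y = 4278 N, B_y = 3627 N

Resultant of the distributed load: 50 × 8.1 = 405 N at 5.25 m from A.
Moments about A: B_y·9.3 − (50·8.1)·5.25 − 750·8.2 − 3300·3.7 − 2450·sin59°·2.9 − 1350·5.3 = 0 → B_y = 33731.4/9.3 = 3627.03 ≈ 3627 N.
ΣF_y = 0: A_y + 3627.03 − 50·8.1 − 750 − 3300 − 2450·sin59° − 1350 = 0 → A_y = 4278 N.
ΣF_x = 0: A_x + 2450·cos59° = 0 → A_x = -1262 N.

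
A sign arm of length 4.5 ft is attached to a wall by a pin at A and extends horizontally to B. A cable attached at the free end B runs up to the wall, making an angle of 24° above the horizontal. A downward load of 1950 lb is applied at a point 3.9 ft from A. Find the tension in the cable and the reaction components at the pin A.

ΣM about A: T·sin24°·4.5 − 1950·3.9 = 0 → T = 7605/(4.5·0.406737) = 4155.02 ≈ 4155 lb.
ΣF_x = 0: A_x − T·cos24° = 0 → A_x = 4155.02 × 0.913545 = 3796 lb.
ΣF_y = 0: A_y + T·sin24° − 1950 = 0 → A_y = 1950 − 4155.02 × 0.406737 = 260.0 lb.

T = 4155 lb, A_x = 3796 lb, A_y = 260.0 lb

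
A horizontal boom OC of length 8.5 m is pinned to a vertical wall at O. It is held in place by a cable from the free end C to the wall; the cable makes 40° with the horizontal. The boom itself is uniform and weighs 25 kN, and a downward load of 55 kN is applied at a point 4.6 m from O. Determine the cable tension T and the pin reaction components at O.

ΣM about O: T·sin40°·8.5 − 25·4.25 − 55·4.6 = 0 → T = 359.25/(8.5·0.642788) = 65.7522 ≈ 65.75 kN.
ΣF_x = 0: O_x − T·cos40° = 0 → O_x = 65.7522 × 0.766044 = 50.37 kN.
ΣF_y = 0: O_y + T·sin40° − 25 − 55 = 0 → O_y = 80 − 65.7522 × 0.642788 = 37.74 kN.

T = 65.75 kN, O_x = 50.37 kN, O_y = 37.74 kN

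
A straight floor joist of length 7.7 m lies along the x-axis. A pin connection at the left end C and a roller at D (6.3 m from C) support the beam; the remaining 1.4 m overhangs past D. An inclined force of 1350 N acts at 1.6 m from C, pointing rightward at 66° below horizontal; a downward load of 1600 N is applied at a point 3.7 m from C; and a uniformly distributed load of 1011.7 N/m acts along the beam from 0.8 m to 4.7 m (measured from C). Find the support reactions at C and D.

Resultant of the distributed load: 1011.7 × 3.9 = 3945.63 N at 2.75 m from C.
Moments about C: D_y·6.3 − 1350·sin66°·1.6 − 1600·3.7 − (1011.7·3.9)·2.75 = 0 → D_y = 18743.7/6.3 = 2975.19 ≈ 2975 N.
ΣF_y = 0: C_y + 2975.19 − 1350·sin66° − 1600 − 1011.7·3.9 = 0 → C_y = 3804 N.
ΣF_x = 0: C_x + 1350·cos66° = 0 → C_x = -549.1 N.

C_x = -549.1 N, C_y = 3804 N, D_y = 2975 N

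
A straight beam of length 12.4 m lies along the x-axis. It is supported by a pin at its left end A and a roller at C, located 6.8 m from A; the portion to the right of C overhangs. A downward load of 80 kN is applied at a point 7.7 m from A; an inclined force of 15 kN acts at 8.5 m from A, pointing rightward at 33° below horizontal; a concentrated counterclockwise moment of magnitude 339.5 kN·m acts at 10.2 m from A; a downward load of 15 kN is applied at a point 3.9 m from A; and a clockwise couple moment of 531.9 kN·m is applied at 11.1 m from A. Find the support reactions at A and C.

A_x = -12.58 kN, A_y = -34.53 kN, C_y = 137.7 kN

Taking moments about A: C_y·6.8 − 80·7.7 − 15·sin33°·8.5 + 339.5 − 15·3.9 − 531.9 = 0 → C_y = 936.341/6.8 = 137.697 ≈ 137.7 kN.
ΣF_y = 0: A_y + 137.697 − 80 − 15·sin33° − 15 = 0 → A_y = -34.53 kN.
ΣF_x = 0: A_x + 15·cos33° = 0 → A_x = -12.58 kN.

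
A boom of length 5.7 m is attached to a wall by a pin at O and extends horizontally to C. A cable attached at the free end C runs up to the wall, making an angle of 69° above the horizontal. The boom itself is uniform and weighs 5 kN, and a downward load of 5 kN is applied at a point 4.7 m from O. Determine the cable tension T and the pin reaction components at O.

T = 7.094 kN, O_x = 2.542 kN, O_y = 3.377 kN

ΣM about O: T·sin69°·5.7 − 5·2.85 − 5·4.7 = 0 → T = 37.75/(5.7·0.93358) = 7.09399 ≈ 7.094 kN.
ΣF_x = 0: O_x − T·cos69° = 0 → O_x = 7.09399 × 0.358368 = 2.542 kN.
ΣF_y = 0: O_y + T·sin69° − 5 − 5 = 0 → O_y = 10 − 7.09399 × 0.93358 = 3.377 kN.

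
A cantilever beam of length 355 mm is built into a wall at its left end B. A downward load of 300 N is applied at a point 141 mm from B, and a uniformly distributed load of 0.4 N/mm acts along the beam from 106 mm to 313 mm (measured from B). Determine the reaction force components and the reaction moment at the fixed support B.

B_x = 0, B_y = 382.8 N, M_B = 59650 N·mm

Resultant of the distributed load: 0.4 × 207 = 82.8 N at 209.5 mm from B.
ΣF_x = 0: B_x = 0.
ΣF_y = 0: B_y − 300 − 0.4·207 = 0 → B_y = 382.8 N.
ΣM about B: M_B − 300·141 − (0.4·207)·209.5 = 0 → M_B = 59650 N·mm.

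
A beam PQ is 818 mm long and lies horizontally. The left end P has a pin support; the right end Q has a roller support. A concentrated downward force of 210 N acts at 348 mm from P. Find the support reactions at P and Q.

P_x = 0, P_y = 120.7 N, Q_y = 89.34 N

Moments about P: Q_y·818 − 210·348 = 0 → Q_y = 73080/818 = 89.3399 ≈ 89.34 N.
ΣF_y = 0: P_y + 89.3399 − 210 = 0 → P_y = 120.7 N.
ΣF_x = 0: no horizontal applied forces, so P_x = 0.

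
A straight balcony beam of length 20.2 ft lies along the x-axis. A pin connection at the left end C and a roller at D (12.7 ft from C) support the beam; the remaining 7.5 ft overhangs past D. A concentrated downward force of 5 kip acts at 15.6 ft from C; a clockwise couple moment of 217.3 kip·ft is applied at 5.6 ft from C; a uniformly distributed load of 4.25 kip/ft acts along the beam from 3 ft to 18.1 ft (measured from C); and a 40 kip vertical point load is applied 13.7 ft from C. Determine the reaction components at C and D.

C_x = 0, C_y = -10.54 kip, D_y = 119.7 kip

Resultant of the distributed load: 4.25 × 15.1 = 64.175 kip at 10.55 ft from C.
ΣM about C: D_y·12.7 − 5·15.6 − 217.3 − (4.25·15.1)·10.55 − 40·13.7 = 0 → D_y = 1520.34625/12.7 = 119.712 ≈ 119.7 kip.
ΣF_y = 0: C_y + 119.712 − 5 − 4.25·15.1 − 40 = 0 → C_y = -10.54 kip.
ΣF_x = 0: no horizontal applied forces, so C_x = 0.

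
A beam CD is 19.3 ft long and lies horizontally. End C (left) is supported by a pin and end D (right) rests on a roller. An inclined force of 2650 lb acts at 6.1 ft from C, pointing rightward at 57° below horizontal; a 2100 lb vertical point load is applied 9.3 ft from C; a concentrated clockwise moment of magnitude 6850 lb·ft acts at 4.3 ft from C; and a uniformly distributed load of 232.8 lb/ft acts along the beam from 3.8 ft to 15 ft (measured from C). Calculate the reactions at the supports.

C_x = -1443 lb, C_y = 3591 lb, D_y = 3339 lb

Resultant of the distributed load: 232.8 × 11.2 = 2607.36 lb at 9.4 ft from C.
ΣM about C: D_y·19.3 − 2650·sin57°·6.1 − 2100·9.3 − 6850 − (232.8·11.2)·9.4 = 0 → D_y = 64446.3/19.3 = 3339.19 ≈ 3339 lb.
ΣF_y = 0: C_y + 3339.19 − 2650·sin57° − 2100 − 232.8·11.2 = 0 → C_y = 3591 lb.
ΣF_x = 0: C_x + 2650·cos57° = 0 → C_x = -1443 lb.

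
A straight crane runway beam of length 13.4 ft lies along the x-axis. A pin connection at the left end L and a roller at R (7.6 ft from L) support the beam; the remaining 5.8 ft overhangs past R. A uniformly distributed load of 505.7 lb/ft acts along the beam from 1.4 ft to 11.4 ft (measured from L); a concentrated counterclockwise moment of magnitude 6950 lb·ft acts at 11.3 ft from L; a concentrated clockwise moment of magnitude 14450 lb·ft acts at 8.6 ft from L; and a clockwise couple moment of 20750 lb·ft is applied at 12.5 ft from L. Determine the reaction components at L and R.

Resultant of the distributed load: 505.7 × 10 = 5057 lb at 6.4 ft from L.
Taking moments about L: R_y·7.6 − (505.7·10)·6.4 + 6950 − 14450 − 20750 = 0 → R_y = 60614.8/7.6 = 7975.63 ≈ 7976 lb.
ΣF_y = 0: L_y + 7975.63 − 505.7·10 = 0 → L_y = -2919 lb.
ΣF_x = 0: no horizontal applied forces, so L_x = 0.

L_x = 0, L_y = -2919 lb, R_y = 7976 lb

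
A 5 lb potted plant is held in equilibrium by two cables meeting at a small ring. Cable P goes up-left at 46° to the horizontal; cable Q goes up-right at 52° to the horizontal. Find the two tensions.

ΣF_x = 0: −T_P·cos46° + T_Q·cos52° = 0 → T_Q = 1.12831·T_P.
ΣF_y = 0: T_P·sin46° + T_Q·sin52° = 5.
Substitute: T_P·(0.71934 + 1.12831·0.788011) = 5 → T_P = 3.10856 ≈ 3.109 lb.
Then T_Q = 1.12831 × 3.10856 = 3.507 lb.

T_P = 3.109 lb, T_Q = 3.507 lb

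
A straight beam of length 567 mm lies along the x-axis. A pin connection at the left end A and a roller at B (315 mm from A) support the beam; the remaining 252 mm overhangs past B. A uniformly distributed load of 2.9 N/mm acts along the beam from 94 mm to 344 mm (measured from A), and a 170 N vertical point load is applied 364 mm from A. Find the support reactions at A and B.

A_x = 0, A_y = 194.5 N, B_y = 700.5 N

Resultant of the distributed load: 2.9 × 250 = 725 N at 219 mm from A.
Taking moments about A: B_y·315 − (2.9·250)·219 − 170·364 = 0 → B_y = 220655/315 = 700.492 ≈ 700.5 N.
ΣF_y = 0: A_y + 700.492 − 2.9·250 − 170 = 0 → A_y = 194.5 N.
ΣF_x = 0: no horizontal applied forces, so A_x = 0.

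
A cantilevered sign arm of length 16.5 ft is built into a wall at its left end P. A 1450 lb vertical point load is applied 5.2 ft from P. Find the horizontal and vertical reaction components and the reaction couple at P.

P_x = 0, P_y = 1450 lb, M_P = 7540 lb·ft

ΣF_x = 0: P_x = 0.
ΣF_y = 0: P_y − 1450 = 0 → P_y = 1450 lb.
ΣM about P: M_P − 1450·5.2 = 0 → M_P = 7540 lb·ft.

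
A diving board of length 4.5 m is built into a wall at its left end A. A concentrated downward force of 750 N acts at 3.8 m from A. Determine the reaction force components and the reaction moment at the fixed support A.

A_x = 0, A_y = 750.0 N, M_A = 2850 N·m

ΣF_x = 0: A_x = 0.
ΣF_y = 0: A_y − 750 = 0 → A_y = 750.0 N.
ΣM about A: M_A − 750·3.8 = 0 → M_A = 2850 N·m.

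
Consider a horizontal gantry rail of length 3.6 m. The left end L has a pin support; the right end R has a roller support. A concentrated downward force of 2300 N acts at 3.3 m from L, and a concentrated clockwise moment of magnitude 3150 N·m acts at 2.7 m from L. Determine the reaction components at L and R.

Taking moments about L: R_y·3.6 − 2300·3.3 − 3150 = 0 → R_y = 10740/3.6 = 2983.33 ≈ 2983 N.
ΣF_y = 0: L_y + 2983.33 − 2300 = 0 → L_y = -683.3 N.
ΣF_x = 0: no horizontal applied forces, so L_x = 0.

L_x = 0, L_y = -683.3 N, R_y = 2983 N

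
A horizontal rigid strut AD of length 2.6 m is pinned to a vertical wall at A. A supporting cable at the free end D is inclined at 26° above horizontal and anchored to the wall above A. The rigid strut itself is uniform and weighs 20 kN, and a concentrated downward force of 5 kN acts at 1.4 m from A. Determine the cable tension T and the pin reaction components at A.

T = 28.95 kN, A_x = 26.02 kN, A_y = 12.31 kN

ΣM about A: T·sin26°·2.6 − 20·1.3 − 5·1.4 = 0 → T = 33/(2.6·0.438371) = 28.9533 ≈ 28.95 kN.
ΣF_x = 0: A_x − T·cos26° = 0 → A_x = 28.9533 × 0.898794 = 26.02 kN.
ΣF_y = 0: A_y + T·sin26° − 20 − 5 = 0 → A_y = 25 − 28.9533 × 0.438371 = 12.31 kN.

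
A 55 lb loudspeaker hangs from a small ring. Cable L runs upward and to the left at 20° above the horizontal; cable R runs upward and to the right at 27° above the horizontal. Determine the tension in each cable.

T_L = 67.01 lb, T_R = 70.67 lb

ΣF_x = 0: −T_L·cos20° + T_R·cos27° = 0 → T_R = 1.05464·T_L.
ΣF_y = 0: T_L·sin20° + T_R·sin27° = 55.
Substitute: T_L·(0.34202 + 1.05464·0.45399) = 55 → T_L = 67.0065 ≈ 67.01 lb.
Then T_R = 1.05464 × 67.0065 = 70.67 lb.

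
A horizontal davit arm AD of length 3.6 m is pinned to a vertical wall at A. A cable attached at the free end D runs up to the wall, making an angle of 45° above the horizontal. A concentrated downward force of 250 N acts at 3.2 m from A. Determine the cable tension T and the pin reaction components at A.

T = 314.3 N, A_x = 222.2 N, A_y = 27.78 N

ΣM about A: T·sin45°·3.6 − 250·3.2 = 0 → T = 800/(3.6·0.707107) = 314.27 ≈ 314.3 N.
ΣF_x = 0: A_x − T·cos45° = 0 → A_x = 314.27 × 0.707107 = 222.2 N.
ΣF_y = 0: A_y + T·sin45° − 250 = 0 → A_y = 250 − 314.27 × 0.707107 = 27.78 N.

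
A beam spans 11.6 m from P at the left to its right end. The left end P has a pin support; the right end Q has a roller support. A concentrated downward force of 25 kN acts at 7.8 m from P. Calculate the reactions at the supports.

ΣM about P: Q_y·11.6 − 25·7.8 = 0 → Q_y = 195/11.6 = 16.8103 ≈ 16.81 kN.
ΣF_y = 0: P_y + 16.8103 − 25 = 0 → P_y = 8.190 kN.
ΣF_x = 0: no horizontal applied forces, so P_x = 0.

P_x = 0, P_y = 8.190 kN, Q_y = 16.81 kN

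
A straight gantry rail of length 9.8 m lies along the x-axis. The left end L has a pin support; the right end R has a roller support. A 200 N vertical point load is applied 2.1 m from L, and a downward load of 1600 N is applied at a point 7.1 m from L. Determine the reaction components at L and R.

Moments about L: R_y·9.8 − 200·2.1 − 1600·7.1 = 0 → R_y = 11780/9.8 = 1202.04 ≈ 1202 N.
ΣF_y = 0: L_y + 1202.04 − 200 − 1600 = 0 → L_y = 598.0 N.
ΣF_x = 0: no horizontal applied forces, so L_x = 0.

L_x = 0, L_y = 598.0 N, R_y = 1202 N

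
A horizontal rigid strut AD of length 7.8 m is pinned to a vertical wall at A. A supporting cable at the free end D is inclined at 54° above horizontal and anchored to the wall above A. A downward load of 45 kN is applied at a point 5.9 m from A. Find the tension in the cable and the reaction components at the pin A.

ΣM about A: T·sin54°·7.8 − 45·5.9 = 0 → T = 265.5/(7.8·0.809017) = 42.0739 ≈ 42.07 kN.
ΣF_x = 0: A_x − T·cos54° = 0 → A_x = 42.0739 × 0.587785 = 24.73 kN.
ΣF_y = 0: A_y + T·sin54° − 45 = 0 → A_y = 45 − 42.0739 × 0.809017 = 10.96 kN.

T = 42.07 kN, A_x = 24.73 kN, A_y = 10.96 kN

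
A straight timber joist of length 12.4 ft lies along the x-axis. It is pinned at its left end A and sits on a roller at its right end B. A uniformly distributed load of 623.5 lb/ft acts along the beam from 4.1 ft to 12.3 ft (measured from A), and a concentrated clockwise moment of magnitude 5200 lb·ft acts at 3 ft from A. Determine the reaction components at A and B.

A_x = 0, A_y = 1312 lb, B_y = 3800 lb

Resultant of the distributed load: 623.5 × 8.2 = 5112.7 lb at 8.2 ft from A.
Taking moments about A: B_y·12.4 − (623.5·8.2)·8.2 − 5200 = 0 → B_y = 47124.14/12.4 = 3800.33 ≈ 3800 lb.
ΣF_y = 0: A_y + 3800.33 − 623.5·8.2 = 0 → A_y = 1312 lb.
ΣF_x = 0: no horizontal applied forces, so A_x = 0.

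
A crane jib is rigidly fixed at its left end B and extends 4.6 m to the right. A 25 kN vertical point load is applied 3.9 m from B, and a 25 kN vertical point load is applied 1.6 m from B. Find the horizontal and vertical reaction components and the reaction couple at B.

B_x = 0, B_y = 50.00 kN, M_B = 137.5 kN·m

ΣF_x = 0: B_x = 0.
ΣF_y = 0: B_y − 25 − 25 = 0 → B_y = 50.00 kN.
ΣM about B: M_B − 25·3.9 − 25·1.6 = 0 → M_B = 137.5 kN·m.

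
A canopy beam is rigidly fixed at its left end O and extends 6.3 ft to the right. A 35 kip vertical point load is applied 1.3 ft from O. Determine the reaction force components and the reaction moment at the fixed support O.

ΣF_x = 0: O_x = 0.
ΣF_y = 0: O_y − 35 = 0 → O_y = 35.00 kip.
ΣM about O: M_O − 35·1.3 = 0 → M_O = 45.50 kip·ft.

O_x = 0, O_y = 35.00 kip, M_O = 45.50 kip·ft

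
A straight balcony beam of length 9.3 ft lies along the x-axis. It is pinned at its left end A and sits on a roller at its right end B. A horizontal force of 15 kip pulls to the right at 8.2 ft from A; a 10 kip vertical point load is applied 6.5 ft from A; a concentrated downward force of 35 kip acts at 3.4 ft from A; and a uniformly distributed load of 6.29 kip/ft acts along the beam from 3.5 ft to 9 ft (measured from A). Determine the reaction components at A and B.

A_x = -15.00 kip, A_y = 36.56 kip, B_y = 43.03 kip

Resultant of the distributed load: 6.29 × 5.5 = 34.595 kip at 6.25 ft from A.
Moments about A: B_y·9.3 − 10·6.5 − 35·3.4 − (6.29·5.5)·6.25 = 0 → B_y = 400.21875/9.3 = 43.0343 ≈ 43.03 kip.
ΣF_y = 0: A_y + 43.0343 − 10 − 35 − 6.29·5.5 = 0 → A_y = 36.56 kip.
ΣF_x = 0: A_x + 15 = 0 → A_x = -15.00 kip.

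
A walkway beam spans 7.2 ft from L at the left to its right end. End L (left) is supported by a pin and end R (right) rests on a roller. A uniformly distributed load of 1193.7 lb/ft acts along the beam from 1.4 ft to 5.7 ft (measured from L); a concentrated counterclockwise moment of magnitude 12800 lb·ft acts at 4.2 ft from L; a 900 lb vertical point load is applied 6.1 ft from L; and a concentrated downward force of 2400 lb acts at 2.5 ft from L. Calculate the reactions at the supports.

L_x = 0, L_y = 6084 lb, R_y = 2349 lb

Resultant of the distributed load: 1193.7 × 4.3 = 5132.91 lb at 3.55 ft from L.
Moments about L: R_y·7.2 − (1193.7·4.3)·3.55 + 12800 − 900·6.1 − 2400·2.5 = 0 → R_y = 16911.8305/7.2 = 2348.87 ≈ 2349 lb.
ΣF_y = 0: L_y + 2348.87 − 1193.7·4.3 − 900 − 2400 = 0 → L_y = 6084 lb.
ΣF_x = 0: no horizontal applied forces, so L_x = 0.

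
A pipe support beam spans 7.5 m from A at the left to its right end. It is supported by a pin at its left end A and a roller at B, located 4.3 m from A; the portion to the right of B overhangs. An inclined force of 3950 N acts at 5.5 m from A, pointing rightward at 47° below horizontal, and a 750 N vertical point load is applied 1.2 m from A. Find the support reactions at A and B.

Taking moments about A: B_y·4.3 − 3950·sin47°·5.5 − 750·1.2 = 0 → B_y = 16788.7/4.3 = 3904.35 ≈ 3904 N.
ΣF_y = 0: A_y + 3904.35 − 3950·sin47° − 750 = 0 → A_y = -265.5 N.
ΣF_x = 0: A_x + 3950·cos47° = 0 → A_x = -2694 N.

A_x = -2694 N, A_y = -265.5 N, B_y = 3904 N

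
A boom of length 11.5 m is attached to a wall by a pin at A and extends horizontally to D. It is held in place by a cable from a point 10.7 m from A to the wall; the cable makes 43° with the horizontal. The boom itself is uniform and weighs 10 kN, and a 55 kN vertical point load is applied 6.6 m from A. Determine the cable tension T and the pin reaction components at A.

T = 57.62 kN, A_x = 42.14 kN, A_y = 25.70 kN

ΣM about A: T·sin43°·10.7 − 10·5.75 − 55·6.6 = 0 → T = 420.5/(10.7·0.681998) = 57.6234 ≈ 57.62 kN.
ΣF_x = 0: A_x − T·cos43° = 0 → A_x = 57.6234 × 0.731354 = 42.14 kN.
ΣF_y = 0: A_y + T·sin43° − 10 − 55 = 0 → A_y = 65 − 57.6234 × 0.681998 = 25.70 kN.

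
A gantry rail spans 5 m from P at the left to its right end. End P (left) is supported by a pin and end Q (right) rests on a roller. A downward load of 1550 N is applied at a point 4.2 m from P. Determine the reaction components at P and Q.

Moments about P: Q_y·5 − 1550·4.2 = 0 → Q_y = 6510/5 = 1302 N.
ΣF_y = 0: P_y + 1302 − 1550 = 0 → P_y = 248.0 N.
ΣF_x = 0: no horizontal applied forces, so P_x = 0.

P_x = 0, P_y = 248.0 N, Q_y = 1302 N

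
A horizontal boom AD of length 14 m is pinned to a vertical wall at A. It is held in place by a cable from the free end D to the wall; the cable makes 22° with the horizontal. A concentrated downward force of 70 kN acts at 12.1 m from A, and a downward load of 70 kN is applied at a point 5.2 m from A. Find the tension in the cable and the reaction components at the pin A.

T = 230.9 kN, A_x = 214.1 kN, A_y = 53.50 kN

ΣM about A: T·sin22°·14 − 70·12.1 − 70·5.2 = 0 → T = 1211/(14·0.374607) = 230.909 ≈ 230.9 kN.
ΣF_x = 0: A_x − T·cos22° = 0 → A_x = 230.909 × 0.927184 = 214.1 kN.
ΣF_y = 0: A_y + T·sin22° − 70 − 70 = 0 → A_y = 140 − 230.909 × 0.374607 = 53.50 kN.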